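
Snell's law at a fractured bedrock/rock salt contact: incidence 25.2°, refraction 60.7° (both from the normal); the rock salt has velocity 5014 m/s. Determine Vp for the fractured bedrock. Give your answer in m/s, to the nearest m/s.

Snell's law: sin 25.2°/V₁ = sin 60.7°/V₂.
V₁ = V₂·sin 25.2°/sin 60.7° = 5014 × 0.4882 = 2448.04 m/s.

2448 m/s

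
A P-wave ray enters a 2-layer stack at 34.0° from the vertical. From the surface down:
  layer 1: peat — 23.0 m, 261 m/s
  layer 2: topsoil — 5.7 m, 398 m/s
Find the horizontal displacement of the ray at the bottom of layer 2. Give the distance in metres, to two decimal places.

24.82 m

Apply Snell's law at each interface; in layer i the horizontal offset is hᵢ·tan θᵢ.
Layer 1: θ = 34.00°; offset = 23.0·tan 34.00° = 15.5137 m.
Layer 2: sin θ = 398·sin 34.0°/261 = 0.8527, θ = 58.51°; offset = 5.7·tan 58.51° = 9.3046 m.
Summing the layer offsets gives 24.8183 m.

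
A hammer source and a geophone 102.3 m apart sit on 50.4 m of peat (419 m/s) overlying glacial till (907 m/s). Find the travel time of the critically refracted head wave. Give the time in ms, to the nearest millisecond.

326 ms

θ_c = arcsin(V₁/V₂) = arcsin(419/907) = 27.51°, cos θ_c = 0.8869.
Intercept time tᵢ = 2h cos θ_c / V₁ = 2·50.4·0.8869/419 = 0.21336 s.
t = x/V₂ + tᵢ = 102.3/907 + 0.21336 = 0.32615 s.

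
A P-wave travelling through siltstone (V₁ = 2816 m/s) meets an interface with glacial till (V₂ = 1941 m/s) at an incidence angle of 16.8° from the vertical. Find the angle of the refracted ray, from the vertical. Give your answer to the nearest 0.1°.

sin θ₁/V₁ = sin θ₂/V₂ ⇒ sin θ₂ = 1941·sin 16.8°/2816 = 1941·0.2890/2816 = 0.1992.
θ₂ = arcsin 0.1992 = 11.49° from the normal.

11.5°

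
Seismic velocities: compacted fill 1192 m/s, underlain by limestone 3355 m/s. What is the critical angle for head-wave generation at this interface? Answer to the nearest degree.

21°

Critical incidence: sin θ_c = V₁/V₂ = 1192/3355 = 0.3553.
θ_c = arcsin 0.3553 = 20.81°.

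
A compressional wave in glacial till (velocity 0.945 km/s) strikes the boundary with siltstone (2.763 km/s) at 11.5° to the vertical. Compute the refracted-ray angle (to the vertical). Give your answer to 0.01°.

35.66°

Snell's law: sin θ₂ = (V₂/V₁)·sin θ₁ = (2.763/0.945)·sin 11.5° = 0.5829.
θ₂ = arcsin 0.5829 = 35.66° from the normal.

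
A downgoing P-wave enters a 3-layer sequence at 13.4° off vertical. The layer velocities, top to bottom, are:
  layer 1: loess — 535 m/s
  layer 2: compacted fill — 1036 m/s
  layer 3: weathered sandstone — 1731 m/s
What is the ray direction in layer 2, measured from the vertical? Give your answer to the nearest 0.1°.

26.7°

Ray parameter p = sin 13.4° / 535 = 4.3317e-04 s/m.
sin θ_2 = p·V_2 = 4.3317e-04 × 1036 = 0.4488.
θ_2 = 26.66° from the vertical.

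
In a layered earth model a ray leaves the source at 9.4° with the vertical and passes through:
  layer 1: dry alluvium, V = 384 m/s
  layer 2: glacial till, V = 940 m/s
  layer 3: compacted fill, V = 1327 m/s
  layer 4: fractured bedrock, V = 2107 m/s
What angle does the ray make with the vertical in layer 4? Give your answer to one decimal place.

Snell's law across each interface conserves sin θ / V, so sin θ_4 = V_4·sin θ₁/V₁.
sin θ_4 = 2107 × sin 9.4° / 384 = 0.8962.
θ_4 = 63.66° from the vertical.

63.7°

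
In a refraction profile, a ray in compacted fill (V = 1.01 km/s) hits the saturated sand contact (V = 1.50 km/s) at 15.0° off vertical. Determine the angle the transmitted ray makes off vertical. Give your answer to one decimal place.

sin θ₁/V₁ = sin θ₂/V₂ ⇒ sin θ₂ = 1.50·sin 15.0°/1.01 = 1.50·0.2588/1.01 = 0.3844.
θ₂ = sin⁻¹(0.3844) = 22.61° (from vertical).

22.6°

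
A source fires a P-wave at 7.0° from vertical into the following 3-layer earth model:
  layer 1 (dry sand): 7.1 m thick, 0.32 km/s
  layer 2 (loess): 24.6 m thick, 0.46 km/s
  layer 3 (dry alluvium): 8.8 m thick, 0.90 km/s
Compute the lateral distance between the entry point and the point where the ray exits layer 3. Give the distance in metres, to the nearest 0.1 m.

8.5 m

p = sin θ₁/V₁ = sin 7.0°/0.32 = 3.8084e-01 s/km is conserved through the stack.
Layer 1: θ = 7.00°; offset = 7.1·tan 7.00° = 0.872 m.
Layer 2: sin θ = p·0.46 = 0.1752 → θ = 10.09°; offset = 24.6·tan 10.09° = 4.377 m.
Layer 3: sin θ = p·0.90 = 0.3428 → θ = 20.04°; offset = 8.8·tan 20.04° = 3.211 m.
Σ offsets = 8.460 m.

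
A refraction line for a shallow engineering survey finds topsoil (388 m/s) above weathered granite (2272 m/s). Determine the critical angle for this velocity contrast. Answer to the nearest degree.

At critical incidence the refracted ray runs along the interface (θ₂ = 90°), so sin θ_c = V₁/V₂.
θ_c = arcsin(388/2272) = arcsin 0.1708 = 9.83°.

10°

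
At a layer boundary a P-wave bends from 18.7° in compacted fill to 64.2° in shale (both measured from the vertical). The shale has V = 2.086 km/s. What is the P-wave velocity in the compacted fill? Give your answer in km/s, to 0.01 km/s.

0.74 km/s

sin 18.7° = 0.3206; sin 64.2° = 0.9003.
V₁ = V₂·(sin θ₁/sin θ₂) = 2.086·(0.3206/0.9003) = 0.74 km/s.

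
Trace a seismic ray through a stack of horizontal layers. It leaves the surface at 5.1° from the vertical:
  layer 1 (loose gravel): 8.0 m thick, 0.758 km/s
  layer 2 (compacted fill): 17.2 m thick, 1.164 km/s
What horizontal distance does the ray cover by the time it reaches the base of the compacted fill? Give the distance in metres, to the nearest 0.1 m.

3.1 m

Apply Snell's law at each interface; in layer i the horizontal offset is hᵢ·tan θᵢ.
Layer 1: θ = 5.10°; offset = 8.0·tan 5.10° = 0.714 m.
Layer 2: sin θ = 1.164·sin 5.1°/0.758 = 0.1365, θ = 7.85°; offset = 17.2·tan 7.85° = 2.370 m.
Summing the layer offsets gives 3.084 m.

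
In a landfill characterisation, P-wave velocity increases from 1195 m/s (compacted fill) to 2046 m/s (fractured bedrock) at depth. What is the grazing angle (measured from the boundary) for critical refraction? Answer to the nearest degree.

54°

At critical incidence the refracted ray runs along the interface (θ₂ = 90°), so sin θ_c = V₁/V₂.
θ_c = arcsin(1195/2046) = arcsin 0.5841 = 35.74°.
Measured from the interface: 90° − 35.74° = 54.26°.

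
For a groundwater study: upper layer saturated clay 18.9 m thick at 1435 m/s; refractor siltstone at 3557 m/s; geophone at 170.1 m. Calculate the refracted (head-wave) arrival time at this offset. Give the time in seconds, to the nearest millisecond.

θ_c = arcsin(V₁/V₂) = arcsin(1435/3557) = 23.79°, cos θ_c = 0.9150.
Intercept time tᵢ = 2h cos θ_c / V₁ = 2·18.9·0.9150/1435 = 0.02410 s.
t = x/V₂ + tᵢ = 170.1/3557 + 0.02410 = 0.07192 s.

0.072 s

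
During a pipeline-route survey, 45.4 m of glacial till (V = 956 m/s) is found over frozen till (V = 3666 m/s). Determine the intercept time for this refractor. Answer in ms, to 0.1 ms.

91.7 ms

θ_c = arcsin(V₁/V₂) = arcsin(956/3666) = 15.12°; cos θ_c = 0.9654.
tᵢ = 2h·cos θ_c / V₁ = 2·45.4·0.9654 / 956 = 0.09169 s.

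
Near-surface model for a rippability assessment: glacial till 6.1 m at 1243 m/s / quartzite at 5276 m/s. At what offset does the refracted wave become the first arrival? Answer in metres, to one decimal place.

θ_c = arcsin(1243/5276) = 13.63°, so cos θ_c = 0.9719 and tᵢ = 2h cos θ_c/V₁ = 0.0095 s.
At crossover x/V₁ = x/V₂ + tᵢ ⇒ x = tᵢ/(1/V₁ − 1/V₂) = 0.00954/(8.0451e-04 − 1.8954e-04) = 15.51 m.

15.5 m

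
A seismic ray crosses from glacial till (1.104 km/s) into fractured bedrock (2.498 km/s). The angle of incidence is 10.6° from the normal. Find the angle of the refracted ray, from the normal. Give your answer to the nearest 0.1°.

24.6°

sin θ₁/V₁ = sin θ₂/V₂ ⇒ sin θ₂ = 2.498·sin 10.6°/1.104 = 2.498·0.1840/1.104 = 0.4162.
θ₂ = sin⁻¹(0.4162) = 24.60° (from vertical).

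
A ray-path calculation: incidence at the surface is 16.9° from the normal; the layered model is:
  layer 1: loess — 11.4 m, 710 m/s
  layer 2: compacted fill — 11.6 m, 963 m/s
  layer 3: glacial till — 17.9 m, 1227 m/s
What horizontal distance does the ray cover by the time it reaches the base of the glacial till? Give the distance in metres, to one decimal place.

18.8 m

p = sin θ₁/V₁ = sin 16.9°/710 = 4.0944e-04 s/m is conserved through the stack.
Layer 1: θ = 16.90°; offset = 11.4·tan 16.90° = 3.464 m.
Layer 2: sin θ = p·963 = 0.3943 → θ = 23.22°; offset = 11.6·tan 23.22° = 4.977 m.
Layer 3: sin θ = p·1227 = 0.5024 → θ = 30.16°; offset = 17.9·tan 30.16° = 10.400 m.
Σ offsets = 18.841 m.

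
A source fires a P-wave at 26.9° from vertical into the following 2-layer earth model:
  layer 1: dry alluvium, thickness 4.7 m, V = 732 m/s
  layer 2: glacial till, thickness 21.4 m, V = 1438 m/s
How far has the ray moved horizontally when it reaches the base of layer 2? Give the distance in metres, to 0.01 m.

43.89 m

Apply Snell's law at each interface; in layer i the horizontal offset is hᵢ·tan θᵢ.
Layer 1: θ = 26.90°; offset = 4.7·tan 26.90° = 2.3844 m.
Layer 2: sin θ = 1438·sin 26.9°/732 = 0.8888, θ = 62.72°; offset = 21.4·tan 62.72° = 41.5022 m.
Total horizontal offset = 43.8866 m.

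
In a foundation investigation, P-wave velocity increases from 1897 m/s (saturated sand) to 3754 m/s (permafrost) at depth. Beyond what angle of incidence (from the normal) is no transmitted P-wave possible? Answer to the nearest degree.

At critical incidence the refracted ray runs along the interface (θ₂ = 90°), so sin θ_c = V₁/V₂.
θ_c = arcsin(1897/3754) = arcsin 0.5053 = 30.35°.

30°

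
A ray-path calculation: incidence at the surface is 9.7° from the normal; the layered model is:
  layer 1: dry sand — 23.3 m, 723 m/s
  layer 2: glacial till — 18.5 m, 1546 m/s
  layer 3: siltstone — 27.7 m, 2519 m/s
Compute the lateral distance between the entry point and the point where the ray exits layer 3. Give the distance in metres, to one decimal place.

Ray parameter p = sin 9.7° / 723 m/s = 2.3304e-04 s/m.
Layer 1: θ = 9.70°; offset = 23.3·tan 9.70° = 3.983 m.
Layer 2: sin θ = p·1546 = 0.3603 → θ = 21.12°; offset = 18.5·tan 21.12° = 7.145 m.
Layer 3: sin θ = p·2519 = 0.5870 → θ = 35.95°; offset = 27.7·tan 35.95° = 20.086 m.
Total horizontal offset = 31.214 m.

31.2 m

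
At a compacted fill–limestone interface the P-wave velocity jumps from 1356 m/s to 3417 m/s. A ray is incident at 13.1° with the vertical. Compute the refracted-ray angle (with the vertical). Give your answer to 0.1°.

34.8°

Snell's law: sin θ₂ = (V₂/V₁)·sin θ₁ = (3417/1356)·sin 13.1° = 0.5711.
θ₂ = arcsin 0.5711 = 34.83° from the normal.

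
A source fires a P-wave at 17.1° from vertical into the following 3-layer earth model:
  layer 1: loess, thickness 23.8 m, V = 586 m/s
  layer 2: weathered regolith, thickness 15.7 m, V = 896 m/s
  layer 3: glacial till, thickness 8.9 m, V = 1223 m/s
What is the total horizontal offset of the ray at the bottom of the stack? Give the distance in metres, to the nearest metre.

Ray parameter p = sin 17.1° / 586 m/s = 5.0178e-04 s/m.
Layer 1: θ = 17.10°; offset = 23.8·tan 17.10° = 7.322 m.
Layer 2: sin θ = p·896 = 0.4496 → θ = 26.72°; offset = 15.7·tan 26.72° = 7.902 m.
Layer 3: sin θ = p·1223 = 0.6137 → θ = 37.86°; offset = 8.9·tan 37.86° = 6.917 m.
Σ offsets = 22.141 m.

22 m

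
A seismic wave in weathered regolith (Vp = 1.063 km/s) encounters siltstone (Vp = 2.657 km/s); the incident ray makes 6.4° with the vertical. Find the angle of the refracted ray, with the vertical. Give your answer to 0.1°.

16.2°

Snell's law: sin θ₂ = (V₂/V₁)·sin θ₁ = (2.657/1.063)·sin 6.4° = 0.2786.
θ₂ = arcsin 0.2786 = 16.18° from the normal.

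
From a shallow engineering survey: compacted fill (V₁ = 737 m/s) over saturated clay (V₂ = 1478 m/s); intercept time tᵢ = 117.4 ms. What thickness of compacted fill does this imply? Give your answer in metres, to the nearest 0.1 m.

49.9 m

θ_c = arcsin(737/1478) = 29.91°; cos θ_c = 0.8668.
tᵢ = 2h cos θ_c/V₁ ⇒ h = tᵢ·V₁/(2 cos θ_c) = 0.1174·737/(2·0.8668) = 49.91 m.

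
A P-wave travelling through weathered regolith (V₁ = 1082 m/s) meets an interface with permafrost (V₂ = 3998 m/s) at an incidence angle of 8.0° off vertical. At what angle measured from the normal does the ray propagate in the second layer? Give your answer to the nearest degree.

Snell's law: sin θ₂ = (V₂/V₁)·sin θ₁ = (3998/1082)·sin 8.0° = 0.5142.
θ₂ = sin⁻¹(0.5142) = 30.95° (from vertical).

31°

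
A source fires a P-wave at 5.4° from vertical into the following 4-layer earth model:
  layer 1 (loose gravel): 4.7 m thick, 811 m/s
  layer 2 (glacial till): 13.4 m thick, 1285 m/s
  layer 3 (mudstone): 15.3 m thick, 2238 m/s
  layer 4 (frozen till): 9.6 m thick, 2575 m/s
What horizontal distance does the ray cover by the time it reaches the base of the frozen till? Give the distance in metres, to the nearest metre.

Apply Snell's law at each interface; in layer i the horizontal offset is hᵢ·tan θᵢ.
Layer 1: θ = 5.40°; offset = 4.7·tan 5.40° = 0.444 m.
Layer 2: sin θ = 1285·sin 5.4°/811 = 0.1491, θ = 8.58°; offset = 13.4·tan 8.58° = 2.021 m.
Layer 3: sin θ = 2238·sin 5.4°/811 = 0.2597, θ = 15.05°; offset = 15.3·tan 15.05° = 4.115 m.
Layer 4: sin θ = 2575·sin 5.4°/811 = 0.2988, θ = 17.39°; offset = 9.6·tan 17.39° = 3.006 m.
Total horizontal offset = 9.585 m.

10 m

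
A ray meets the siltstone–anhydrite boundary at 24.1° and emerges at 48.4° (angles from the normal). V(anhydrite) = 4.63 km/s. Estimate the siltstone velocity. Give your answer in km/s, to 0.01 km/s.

2.53 km/s

sin 24.1° = 0.4083; sin 48.4° = 0.7478.
V₁ = V₂·(sin θ₁/sin θ₂) = 4.63·(0.4083/0.7478) = 2.53 km/s.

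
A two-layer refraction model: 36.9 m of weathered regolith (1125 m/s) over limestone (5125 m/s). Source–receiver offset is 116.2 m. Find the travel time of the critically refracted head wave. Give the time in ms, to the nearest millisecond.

87 ms

t = x/V₂ + 2h·√(V₂²−V₁²)/(V₁V₂).
√(V₂²−V₁²) = √(5125²−1125²) = 5000.0 m/s; delay term = 2·36.9·5000.0/(1125·5125) = 0.06400 s.
t = 116.2/5125 + 0.06400 = 0.08667 s.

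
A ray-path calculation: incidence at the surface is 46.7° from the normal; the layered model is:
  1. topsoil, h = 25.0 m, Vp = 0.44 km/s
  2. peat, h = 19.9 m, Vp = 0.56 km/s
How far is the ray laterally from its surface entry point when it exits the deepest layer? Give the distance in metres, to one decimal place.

Apply Snell's law at each interface; in layer i the horizontal offset is hᵢ·tan θᵢ.
Layer 1: θ = 46.70°; offset = 25.0·tan 46.70° = 26.529 m.
Layer 2: sin θ = 0.56·sin 46.7°/0.44 = 0.9263, θ = 67.86°; offset = 19.9·tan 67.86° = 48.906 m.
Summing the layer offsets gives 75.436 m.

75.4 m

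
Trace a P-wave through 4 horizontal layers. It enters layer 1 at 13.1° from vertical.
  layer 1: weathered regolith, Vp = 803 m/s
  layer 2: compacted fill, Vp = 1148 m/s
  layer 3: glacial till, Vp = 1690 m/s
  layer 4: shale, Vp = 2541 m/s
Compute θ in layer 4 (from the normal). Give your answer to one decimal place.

45.8°

Ray parameter p = sin 13.1° / 803 = 2.8226e-04 s/m.
sin θ_4 = p·V_4 = 2.8226e-04 × 2541 = 0.7172.
θ_4 = arcsin 0.7172 = 45.82°.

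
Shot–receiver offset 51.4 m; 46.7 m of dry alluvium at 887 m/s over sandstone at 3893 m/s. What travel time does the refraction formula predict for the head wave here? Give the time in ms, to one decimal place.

115.7 ms

t = x/V₂ + 2h·√(V₂²−V₁²)/(V₁V₂).
√(V₂²−V₁²) = √(3893²−887²) = 3790.6 m/s; delay term = 2·46.7·3790.6/(887·3893) = 0.10253 s.
t = 51.4/3893 + 0.10253 = 0.11573 s.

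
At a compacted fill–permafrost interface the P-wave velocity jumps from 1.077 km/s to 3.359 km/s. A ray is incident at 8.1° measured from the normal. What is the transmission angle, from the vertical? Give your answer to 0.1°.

sin θ₁/V₁ = sin θ₂/V₂ ⇒ sin θ₂ = 3.359·sin 8.1°/1.077 = 3.359·0.1409/1.077 = 0.4394.
θ₂ = arcsin 0.4394 = 26.07° from the normal.

26.1°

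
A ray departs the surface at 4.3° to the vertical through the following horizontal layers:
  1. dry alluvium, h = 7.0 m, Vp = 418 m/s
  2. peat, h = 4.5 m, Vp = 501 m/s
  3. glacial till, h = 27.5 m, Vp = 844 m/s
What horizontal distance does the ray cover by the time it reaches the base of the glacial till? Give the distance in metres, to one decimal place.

p = sin θ₁/V₁ = sin 4.3°/418 = 1.7937e-04 s/m is conserved through the stack.
Layer 1: θ = 4.30°; offset = 7.0·tan 4.30° = 0.526 m.
Layer 2: sin θ = p·501 = 0.0899 → θ = 5.16°; offset = 4.5·tan 5.16° = 0.406 m.
Layer 3: sin θ = p·844 = 0.1514 → θ = 8.71°; offset = 27.5·tan 8.71° = 4.212 m.
Total horizontal offset = 5.144 m.

5.1 m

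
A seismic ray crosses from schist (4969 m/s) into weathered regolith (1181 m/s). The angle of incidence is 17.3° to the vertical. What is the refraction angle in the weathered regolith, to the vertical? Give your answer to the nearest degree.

4°

sin θ₁/V₁ = sin θ₂/V₂ ⇒ sin θ₂ = 1181·sin 17.3°/4969 = 1181·0.2974/4969 = 0.0707.
θ₂ = sin⁻¹(0.0707) = 4.05° (from vertical).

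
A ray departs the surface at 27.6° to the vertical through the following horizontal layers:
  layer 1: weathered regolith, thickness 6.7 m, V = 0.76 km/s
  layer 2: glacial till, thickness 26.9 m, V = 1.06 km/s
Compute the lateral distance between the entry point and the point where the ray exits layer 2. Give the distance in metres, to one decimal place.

26.3 m

Ray parameter p = sin 27.6° / 0.76 km/s = 6.0960e-01 s/km.
Layer 1: θ = 27.60°; offset = 6.7·tan 27.60° = 3.503 m.
Layer 2: sin θ = p·1.06 = 0.6462 → θ = 40.25°; offset = 26.9·tan 40.25° = 22.776 m.
Σ offsets = 26.278 m.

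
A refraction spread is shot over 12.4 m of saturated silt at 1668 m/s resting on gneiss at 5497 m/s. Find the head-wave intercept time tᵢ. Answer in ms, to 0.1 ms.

14.2 ms

tᵢ = 2h·√(V₂²−V₁²)/(V₁V₂).
√(V₂²−V₁²) = √(5497²−1668²) = 5237.8 m/s.
tᵢ = 2·12.4·5237.8/(1668·5497) = 0.01417 s.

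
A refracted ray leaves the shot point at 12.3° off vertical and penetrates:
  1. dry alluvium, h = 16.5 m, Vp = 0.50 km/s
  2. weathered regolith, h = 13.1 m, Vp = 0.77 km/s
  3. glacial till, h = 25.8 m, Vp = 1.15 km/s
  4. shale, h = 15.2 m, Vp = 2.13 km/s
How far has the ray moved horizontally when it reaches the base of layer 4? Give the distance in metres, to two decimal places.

p = sin θ₁/V₁ = sin 12.3°/0.50 = 4.2606e-01 s/km is conserved through the stack.
Layer 1: θ = 12.30°; offset = 16.5·tan 12.30° = 3.5976 m.
Layer 2: sin θ = p·0.77 = 0.3281 → θ = 19.15°; offset = 13.1·tan 19.15° = 4.5495 m.
Layer 3: sin θ = p·1.15 = 0.4900 → θ = 29.34°; offset = 25.8·tan 29.34° = 14.5011 m.
Layer 4: sin θ = p·2.13 = 0.9075 → θ = 65.16°; offset = 15.2·tan 65.16° = 32.8407 m.
Σ offsets = 55.4889 m.

55.49 m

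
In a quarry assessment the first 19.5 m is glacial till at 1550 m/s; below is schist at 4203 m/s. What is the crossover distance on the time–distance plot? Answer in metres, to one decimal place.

θ_c = arcsin(1550/4203) = 21.64°, so cos θ_c = 0.9295 and tᵢ = 2h cos θ_c/V₁ = 0.0234 s.
At crossover x/V₁ = x/V₂ + tᵢ ⇒ x = tᵢ/(1/V₁ − 1/V₂) = 0.02339/(6.4516e-04 − 2.3793e-04) = 57.43 m.

57.4 m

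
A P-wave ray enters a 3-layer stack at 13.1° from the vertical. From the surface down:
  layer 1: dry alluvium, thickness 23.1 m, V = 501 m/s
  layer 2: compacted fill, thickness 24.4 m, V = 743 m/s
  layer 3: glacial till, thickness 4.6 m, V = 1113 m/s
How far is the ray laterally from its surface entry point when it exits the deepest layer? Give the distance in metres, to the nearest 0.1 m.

Apply Snell's law at each interface; in layer i the horizontal offset is hᵢ·tan θᵢ.
Layer 1: θ = 13.10°; offset = 23.1·tan 13.10° = 5.376 m.
Layer 2: sin θ = 743·sin 13.1°/501 = 0.3361, θ = 19.64°; offset = 24.4·tan 19.64° = 8.708 m.
Layer 3: sin θ = 1113·sin 13.1°/501 = 0.5035, θ = 30.23°; offset = 4.6·tan 30.23° = 2.681 m.
Σ offsets = 16.765 m.

16.8 m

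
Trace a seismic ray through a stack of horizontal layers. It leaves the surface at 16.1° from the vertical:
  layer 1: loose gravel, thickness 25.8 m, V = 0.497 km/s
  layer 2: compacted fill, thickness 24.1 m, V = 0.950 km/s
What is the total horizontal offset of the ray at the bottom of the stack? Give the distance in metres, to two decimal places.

22.51 m

p = sin θ₁/V₁ = sin 16.1°/0.497 = 5.5798e-01 s/km is conserved through the stack.
Layer 1: θ = 16.10°; offset = 25.8·tan 16.10° = 7.4468 m.
Layer 2: sin θ = p·0.950 = 0.5301 → θ = 32.01°; offset = 24.1·tan 32.01° = 15.0656 m.
Total horizontal offset = 22.5124 m.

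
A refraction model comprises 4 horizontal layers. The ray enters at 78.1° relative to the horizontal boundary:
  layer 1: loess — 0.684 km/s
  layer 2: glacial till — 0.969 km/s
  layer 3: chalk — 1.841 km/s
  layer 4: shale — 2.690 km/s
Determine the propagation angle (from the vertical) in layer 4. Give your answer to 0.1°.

54.2°

From the normal: θ₁ = 90° − 78.1° = 11.9°.
Ray parameter p = sin 11.9° / 0.684 = 3.0147e-01 s/km.
sin θ_4 = p·V_4 = 3.0147e-01 × 2.690 = 0.8109.
θ_4 = 54.19° from the vertical.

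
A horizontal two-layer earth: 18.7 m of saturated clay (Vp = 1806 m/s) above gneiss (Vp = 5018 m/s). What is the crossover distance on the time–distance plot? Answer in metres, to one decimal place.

54.5 m

x_cross = 2h·√((V₂+V₁)/(V₂−V₁)).
(V₂+V₁)/(V₂−V₁) = (5018+1806)/(5018−1806) = 2.1245; √ = 1.4576.
x_cross = 2·18.7·1.4576 = 54.51 m.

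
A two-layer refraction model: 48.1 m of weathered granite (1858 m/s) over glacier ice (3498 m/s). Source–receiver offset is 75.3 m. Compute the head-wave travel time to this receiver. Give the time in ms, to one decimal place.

θ_c = arcsin(V₁/V₂) = arcsin(1858/3498) = 32.08°, cos θ_c = 0.8473.
Intercept time tᵢ = 2h cos θ_c / V₁ = 2·48.1·0.8473/1858 = 0.04387 s.
t = x/V₂ + tᵢ = 75.3/3498 + 0.04387 = 0.06539 s.

65.4 ms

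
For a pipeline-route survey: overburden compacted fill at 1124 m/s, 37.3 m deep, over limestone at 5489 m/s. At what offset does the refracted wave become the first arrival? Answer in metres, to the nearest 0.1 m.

θ_c = arcsin(1124/5489) = 11.82°, so cos θ_c = 0.9788 and tᵢ = 2h cos θ_c/V₁ = 0.0650 s.
At crossover x/V₁ = x/V₂ + tᵢ ⇒ x = tᵢ/(1/V₁ − 1/V₂) = 0.06496/(8.8968e-04 − 1.8218e-04) = 91.82 m.

91.8 m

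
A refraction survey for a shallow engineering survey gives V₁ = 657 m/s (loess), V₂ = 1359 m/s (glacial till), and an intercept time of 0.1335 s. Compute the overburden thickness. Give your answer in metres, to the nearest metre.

θ_c = arcsin(657/1359) = 28.91°; cos θ_c = 0.8754.
tᵢ = 2h cos θ_c/V₁ ⇒ h = tᵢ·V₁/(2 cos θ_c) = 0.1335·657/(2·0.8754) = 50.10 m.

50 m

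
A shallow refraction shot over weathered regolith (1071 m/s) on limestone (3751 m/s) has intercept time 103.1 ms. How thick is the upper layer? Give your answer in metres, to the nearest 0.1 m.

h = tᵢ·V₁·V₂ / (2·√(V₂²−V₁²)).
√(V₂²−V₁²) = √(3751² − 1071²) = 3594.9 m/s.
h = 0.1031 s × 1071 × 3751 / (2 × 3594.9) = 57.61 m.

57.6 m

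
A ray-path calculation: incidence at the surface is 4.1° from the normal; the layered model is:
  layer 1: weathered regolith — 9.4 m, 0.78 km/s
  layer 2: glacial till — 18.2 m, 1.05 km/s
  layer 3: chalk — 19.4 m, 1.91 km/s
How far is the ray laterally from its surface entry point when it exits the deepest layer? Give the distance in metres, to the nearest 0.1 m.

5.9 m

Apply Snell's law at each interface; in layer i the horizontal offset is hᵢ·tan θᵢ.
Layer 1: θ = 4.10°; offset = 9.4·tan 4.10° = 0.674 m.
Layer 2: sin θ = 1.05·sin 4.1°/0.78 = 0.0962, θ = 5.52°; offset = 18.2·tan 5.52° = 1.760 m.
Layer 3: sin θ = 1.91·sin 4.1°/0.78 = 0.1751, θ = 10.08°; offset = 19.4·tan 10.08° = 3.450 m.
Summing the layer offsets gives 5.883 m.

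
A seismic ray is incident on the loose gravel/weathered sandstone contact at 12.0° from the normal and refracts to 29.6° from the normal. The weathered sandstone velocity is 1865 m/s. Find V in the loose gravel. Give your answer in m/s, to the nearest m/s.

785 m/s

sin 12.0° = 0.2079; sin 29.6° = 0.4939.
V₁ = V₂·(sin θ₁/sin θ₂) = 1865·(0.2079/0.4939) = 785.02 m/s.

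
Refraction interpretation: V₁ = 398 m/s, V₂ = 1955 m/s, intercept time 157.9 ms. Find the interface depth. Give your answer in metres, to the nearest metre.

32 m

h = tᵢ·V₁·V₂ / (2·√(V₂²−V₁²)).
√(V₂²−V₁²) = √(1955² − 398²) = 1914.1 m/s.
h = 0.1579 s × 398 × 1955 / (2 × 1914.1) = 32.09 m.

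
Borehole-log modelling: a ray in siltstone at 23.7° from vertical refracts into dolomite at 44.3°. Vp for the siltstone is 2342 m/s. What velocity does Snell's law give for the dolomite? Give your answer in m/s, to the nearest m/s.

Snell's law: sin 23.7°/V₁ = sin 44.3°/V₂.
V₂ = V₁·sin 44.3°/sin 23.7° = 2342 × 1.7376 = 4069.41 m/s.

4069 m/s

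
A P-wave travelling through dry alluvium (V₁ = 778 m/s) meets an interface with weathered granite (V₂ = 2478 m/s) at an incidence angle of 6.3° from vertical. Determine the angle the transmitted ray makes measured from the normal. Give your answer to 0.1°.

20.5°

Snell's law: sin θ₂ = (V₂/V₁)·sin θ₁ = (2478/778)·sin 6.3° = 0.3495.
θ₂ = sin⁻¹(0.3495) = 20.46° (from vertical).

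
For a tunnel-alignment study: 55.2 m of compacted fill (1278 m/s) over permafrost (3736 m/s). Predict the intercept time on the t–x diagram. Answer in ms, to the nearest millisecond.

θ_c = arcsin(V₁/V₂) = arcsin(1278/3736) = 20.00°; cos θ_c = 0.9397.
tᵢ = 2h·cos θ_c / V₁ = 2·55.2·0.9397 / 1278 = 0.08117 s.

81 ms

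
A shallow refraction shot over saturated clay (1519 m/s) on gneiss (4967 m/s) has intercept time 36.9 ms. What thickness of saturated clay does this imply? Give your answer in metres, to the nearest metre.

h = tᵢ·V₁·V₂ / (2·√(V₂²−V₁²)).
√(V₂²−V₁²) = √(4967² − 1519²) = 4729.0 m/s.
h = 0.0369 s × 1519 × 4967 / (2 × 4729.0) = 29.44 m.

29 m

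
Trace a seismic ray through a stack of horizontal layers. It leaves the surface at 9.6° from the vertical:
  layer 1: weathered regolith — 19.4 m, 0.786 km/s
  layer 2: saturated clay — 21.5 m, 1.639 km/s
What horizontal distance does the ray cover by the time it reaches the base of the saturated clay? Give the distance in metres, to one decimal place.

Ray parameter p = sin 9.6° / 0.786 km/s = 2.1217e-01 s/km.
Layer 1: θ = 9.60°; offset = 19.4·tan 9.60° = 3.281 m.
Layer 2: sin θ = p·1.639 = 0.3478 → θ = 20.35°; offset = 21.5·tan 20.35° = 7.974 m.
Total horizontal offset = 11.256 m.

11.3 m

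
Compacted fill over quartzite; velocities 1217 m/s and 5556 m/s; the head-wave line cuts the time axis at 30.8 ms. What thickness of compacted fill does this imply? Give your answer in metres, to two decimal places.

19.21 m

θ_c = arcsin(1217/5556) = 12.65°; cos θ_c = 0.9757.
tᵢ = 2h cos θ_c/V₁ ⇒ h = tᵢ·V₁/(2 cos θ_c) = 0.0308·1217/(2·0.9757) = 19.21 m.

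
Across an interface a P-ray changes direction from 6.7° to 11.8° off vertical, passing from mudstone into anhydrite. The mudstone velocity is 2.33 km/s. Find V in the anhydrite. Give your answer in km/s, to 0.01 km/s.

4.08 km/s

sin 6.7° = 0.1167; sin 11.8° = 0.2045.
V₂ = V₁·(sin θ₂/sin θ₁) = 2.33·(0.2045/0.1167) = 4.08 km/s.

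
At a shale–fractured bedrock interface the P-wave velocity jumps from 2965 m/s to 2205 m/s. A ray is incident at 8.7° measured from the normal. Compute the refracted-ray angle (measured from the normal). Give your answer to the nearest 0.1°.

6.5°

sin θ₁/V₁ = sin θ₂/V₂ ⇒ sin θ₂ = 2205·sin 8.7°/2965 = 2205·0.1513/2965 = 0.1125.
θ₂ = sin⁻¹(0.1125) = 6.46° (from vertical).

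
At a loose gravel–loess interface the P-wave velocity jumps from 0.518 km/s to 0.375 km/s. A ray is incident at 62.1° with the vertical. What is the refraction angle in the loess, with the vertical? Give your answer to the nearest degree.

40°

Snell's law: sin θ₂ = (V₂/V₁)·sin θ₁ = (0.375/0.518)·sin 62.1° = 0.6398.
θ₂ = arcsin 0.6398 = 39.78° from the normal.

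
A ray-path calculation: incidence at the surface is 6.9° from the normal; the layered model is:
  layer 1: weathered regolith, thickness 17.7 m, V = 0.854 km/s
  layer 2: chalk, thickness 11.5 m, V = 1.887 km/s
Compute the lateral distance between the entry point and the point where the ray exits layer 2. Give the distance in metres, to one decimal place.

5.3 m

Ray parameter p = sin 6.9° / 0.854 km/s = 1.4068e-01 s/km.
Layer 1: θ = 6.90°; offset = 17.7·tan 6.90° = 2.142 m.
Layer 2: sin θ = p·1.887 = 0.2655 → θ = 15.39°; offset = 11.5·tan 15.39° = 3.166 m.
Total horizontal offset = 5.308 m.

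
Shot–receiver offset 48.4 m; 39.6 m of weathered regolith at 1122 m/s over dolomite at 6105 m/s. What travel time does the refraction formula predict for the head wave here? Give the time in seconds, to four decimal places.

t = x/V₂ + 2h·√(V₂²−V₁²)/(V₁V₂).
√(V₂²−V₁²) = √(6105²−1122²) = 6001.0 m/s; delay term = 2·39.6·6001.0/(1122·6105) = 0.06939 s.
t = 48.4/6105 + 0.06939 = 0.07731 s.

0.0773 s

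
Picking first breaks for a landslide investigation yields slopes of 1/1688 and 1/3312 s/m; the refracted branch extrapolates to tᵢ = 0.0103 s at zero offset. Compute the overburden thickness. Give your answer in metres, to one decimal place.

θ_c = arcsin(1688/3312) = 30.64°; cos θ_c = 0.8604.
tᵢ = 2h cos θ_c/V₁ ⇒ h = tᵢ·V₁/(2 cos θ_c) = 0.0103·1688/(2·0.8604) = 10.10 m.

10.1 m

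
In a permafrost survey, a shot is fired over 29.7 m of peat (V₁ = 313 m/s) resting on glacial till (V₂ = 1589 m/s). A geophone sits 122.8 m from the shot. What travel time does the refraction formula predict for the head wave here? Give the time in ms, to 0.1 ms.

θ_c = arcsin(V₁/V₂) = arcsin(313/1589) = 11.36°, cos θ_c = 0.9804.
Intercept time tᵢ = 2h cos θ_c / V₁ = 2·29.7·0.9804/313 = 0.18606 s.
t = x/V₂ + tᵢ = 122.8/1589 + 0.18606 = 0.26334 s.

263.3 ms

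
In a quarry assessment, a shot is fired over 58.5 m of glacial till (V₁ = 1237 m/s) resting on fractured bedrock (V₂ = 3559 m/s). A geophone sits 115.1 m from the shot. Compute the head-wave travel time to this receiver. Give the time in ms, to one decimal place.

t = x/V₂ + 2h·√(V₂²−V₁²)/(V₁V₂).
√(V₂²−V₁²) = √(3559²−1237²) = 3337.1 m/s; delay term = 2·58.5·3337.1/(1237·3559) = 0.08869 s.
t = 115.1/3559 + 0.08869 = 0.12103 s.

121.0 ms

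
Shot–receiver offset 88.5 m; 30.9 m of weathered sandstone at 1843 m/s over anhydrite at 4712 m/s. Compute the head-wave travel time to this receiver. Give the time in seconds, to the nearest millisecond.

θ_c = arcsin(V₁/V₂) = arcsin(1843/4712) = 23.02°, cos θ_c = 0.9203.
Intercept time tᵢ = 2h cos θ_c / V₁ = 2·30.9·0.9203/1843 = 0.03086 s.
t = x/V₂ + tᵢ = 88.5/4712 + 0.03086 = 0.04964 s.

0.050 s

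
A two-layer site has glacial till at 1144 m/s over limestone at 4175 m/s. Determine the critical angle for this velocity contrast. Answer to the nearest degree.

Critical incidence: sin θ_c = V₁/V₂ = 1144/4175 = 0.2740.
θ_c = arcsin 0.2740 = 15.90°.

16°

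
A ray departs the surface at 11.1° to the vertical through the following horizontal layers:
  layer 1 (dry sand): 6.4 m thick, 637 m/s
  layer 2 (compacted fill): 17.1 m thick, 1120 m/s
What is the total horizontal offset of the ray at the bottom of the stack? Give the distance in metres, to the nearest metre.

7 m

Apply Snell's law at each interface; in layer i the horizontal offset is hᵢ·tan θᵢ.
Layer 1: θ = 11.10°; offset = 6.4·tan 11.10° = 1.256 m.
Layer 2: sin θ = 1120·sin 11.1°/637 = 0.3385, θ = 19.79°; offset = 17.1·tan 19.79° = 6.151 m.
Σ offsets = 7.407 m.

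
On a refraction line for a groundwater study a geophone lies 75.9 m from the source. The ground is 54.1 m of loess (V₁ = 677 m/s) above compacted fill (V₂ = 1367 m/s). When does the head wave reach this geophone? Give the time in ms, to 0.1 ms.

θ_c = arcsin(V₁/V₂) = arcsin(677/1367) = 29.69°, cos θ_c = 0.8688.
Intercept time tᵢ = 2h cos θ_c / V₁ = 2·54.1·0.8688/677 = 0.13885 s.
t = x/V₂ + tᵢ = 75.9/1367 + 0.13885 = 0.19437 s.

194.4 ms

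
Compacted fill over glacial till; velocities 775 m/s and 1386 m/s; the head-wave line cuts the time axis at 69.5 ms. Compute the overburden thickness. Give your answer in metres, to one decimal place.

32.5 m

θ_c = arcsin(775/1386) = 34.00°; cos θ_c = 0.8291.
tᵢ = 2h cos θ_c/V₁ ⇒ h = tᵢ·V₁/(2 cos θ_c) = 0.0695·775/(2·0.8291) = 32.48 m.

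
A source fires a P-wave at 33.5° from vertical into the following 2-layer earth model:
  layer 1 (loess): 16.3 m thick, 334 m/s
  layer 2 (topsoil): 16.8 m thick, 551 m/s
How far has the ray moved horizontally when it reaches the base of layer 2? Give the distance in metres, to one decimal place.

Apply Snell's law at each interface; in layer i the horizontal offset is hᵢ·tan θᵢ.
Layer 1: θ = 33.50°; offset = 16.3·tan 33.50° = 10.789 m.
Layer 2: sin θ = 551·sin 33.5°/334 = 0.9105, θ = 65.58°; offset = 16.8·tan 65.58° = 36.999 m.
Σ offsets = 47.788 m.

47.8 m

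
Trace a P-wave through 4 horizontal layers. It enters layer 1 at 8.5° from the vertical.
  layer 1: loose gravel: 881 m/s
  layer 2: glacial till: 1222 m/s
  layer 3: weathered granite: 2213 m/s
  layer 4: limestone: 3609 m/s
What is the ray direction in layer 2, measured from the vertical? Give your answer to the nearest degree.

Snell's law across each interface conserves sin θ / V, so sin θ_2 = V_2·sin θ₁/V₁.
sin θ_2 = 1222 × sin 8.5° / 881 = 0.2050.
θ_2 = 11.83° from the vertical.

12°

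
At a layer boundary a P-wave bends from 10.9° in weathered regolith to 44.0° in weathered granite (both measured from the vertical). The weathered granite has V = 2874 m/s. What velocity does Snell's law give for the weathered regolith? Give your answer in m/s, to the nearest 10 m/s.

780 m/s

Snell's law: sin 10.9°/V₁ = sin 44.0°/V₂.
V₁ = V₂·sin 10.9°/sin 44.0° = 2874 × 0.2722 = 782.34 m/s.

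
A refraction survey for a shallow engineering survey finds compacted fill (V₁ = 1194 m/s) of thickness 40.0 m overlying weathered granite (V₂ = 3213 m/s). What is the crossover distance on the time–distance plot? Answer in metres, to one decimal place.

θ_c = arcsin(1194/3213) = 21.82°, so cos θ_c = 0.9284 and tᵢ = 2h cos θ_c/V₁ = 0.0622 s.
At crossover x/V₁ = x/V₂ + tᵢ ⇒ x = tᵢ/(1/V₁ − 1/V₂) = 0.06220/(8.3752e-04 − 3.1124e-04) = 118.19 m.

118.2 m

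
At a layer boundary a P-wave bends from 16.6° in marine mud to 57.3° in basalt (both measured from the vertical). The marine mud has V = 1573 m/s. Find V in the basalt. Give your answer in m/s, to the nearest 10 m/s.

4630 m/s

sin 16.6° = 0.2857; sin 57.3° = 0.8415.
V₂ = V₁·(sin θ₂/sin θ₁) = 1573·(0.8415/0.2857) = 4633.36 m/s.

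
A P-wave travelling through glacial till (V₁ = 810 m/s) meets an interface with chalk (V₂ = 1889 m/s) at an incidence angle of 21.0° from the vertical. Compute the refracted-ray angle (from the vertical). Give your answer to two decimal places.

56.69°

sin θ₁/V₁ = sin θ₂/V₂ ⇒ sin θ₂ = 1889·sin 21.0°/810 = 1889·0.3584/810 = 0.8357.
θ₂ = arcsin 0.8357 = 56.69° from the normal.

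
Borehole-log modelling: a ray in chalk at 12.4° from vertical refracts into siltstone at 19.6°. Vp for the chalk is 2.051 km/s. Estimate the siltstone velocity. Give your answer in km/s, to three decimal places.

Snell's law: sin 12.4°/V₁ = sin 19.6°/V₂.
V₂ = V₁·sin 19.6°/sin 12.4° = 2.051 × 1.5622 = 3.204 km/s.

3.204 km/s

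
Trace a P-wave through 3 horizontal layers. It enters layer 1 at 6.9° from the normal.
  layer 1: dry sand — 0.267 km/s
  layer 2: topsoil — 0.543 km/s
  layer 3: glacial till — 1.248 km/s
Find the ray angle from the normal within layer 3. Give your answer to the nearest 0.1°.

Ray parameter p = sin 6.9° / 0.267 = 4.4995e-01 s/km.
sin θ_3 = p·V_3 = 4.4995e-01 × 1.248 = 0.5615.
θ_3 = 34.16° from the vertical.

34.2°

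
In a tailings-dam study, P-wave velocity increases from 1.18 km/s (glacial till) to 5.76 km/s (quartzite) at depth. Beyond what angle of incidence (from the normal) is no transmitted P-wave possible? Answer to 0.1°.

Critical incidence: sin θ_c = V₁/V₂ = 1.18/5.76 = 0.2049.
θ_c = arcsin 0.2049 = 11.82°.

11.8°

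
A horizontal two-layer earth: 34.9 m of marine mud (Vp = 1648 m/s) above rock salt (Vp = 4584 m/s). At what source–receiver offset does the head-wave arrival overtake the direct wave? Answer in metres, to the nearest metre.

102 m

x_cross = 2h·√((V₂+V₁)/(V₂−V₁)).
(V₂+V₁)/(V₂−V₁) = (4584+1648)/(4584−1648) = 2.1226; √ = 1.4569.
x_cross = 2·34.9·1.4569 = 101.69 m.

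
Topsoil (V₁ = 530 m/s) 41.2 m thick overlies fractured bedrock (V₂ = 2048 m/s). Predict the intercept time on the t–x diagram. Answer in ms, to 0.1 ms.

θ_c = arcsin(V₁/V₂) = arcsin(530/2048) = 15.00°; cos θ_c = 0.9659.
tᵢ = 2h·cos θ_c / V₁ = 2·41.2·0.9659 / 530 = 0.15018 s.

150.2 ms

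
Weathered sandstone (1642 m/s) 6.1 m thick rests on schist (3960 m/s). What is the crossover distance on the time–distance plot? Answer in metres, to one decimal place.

19.0 m

x_cross = 2h·√((V₂+V₁)/(V₂−V₁)).
(V₂+V₁)/(V₂−V₁) = (3960+1642)/(3960−1642) = 2.4167; √ = 1.5546.
x_cross = 2·6.1·1.5546 = 18.97 m.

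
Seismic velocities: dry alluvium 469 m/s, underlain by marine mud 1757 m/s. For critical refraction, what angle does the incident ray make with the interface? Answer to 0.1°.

74.5°

Critical incidence: sin θ_c = V₁/V₂ = 469/1757 = 0.2669.
θ_c = arcsin 0.2669 = 15.48°.
Measured from the interface: 90° − 15.48° = 74.52°.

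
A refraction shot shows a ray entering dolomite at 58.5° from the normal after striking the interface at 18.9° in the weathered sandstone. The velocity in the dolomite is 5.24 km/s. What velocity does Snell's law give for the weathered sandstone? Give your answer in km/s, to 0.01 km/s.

1.99 km/s

sin 18.9° = 0.3239; sin 58.5° = 0.8526.
V₁ = V₂·(sin θ₁/sin θ₂) = 5.24·(0.3239/0.8526) = 1.99 km/s.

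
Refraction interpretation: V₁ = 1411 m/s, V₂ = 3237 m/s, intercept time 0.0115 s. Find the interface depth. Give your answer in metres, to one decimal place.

θ_c = arcsin(1411/3237) = 25.84°; cos θ_c = 0.9000.
tᵢ = 2h cos θ_c/V₁ ⇒ h = tᵢ·V₁/(2 cos θ_c) = 0.0115·1411/(2·0.9000) = 9.01 m.

9.0 m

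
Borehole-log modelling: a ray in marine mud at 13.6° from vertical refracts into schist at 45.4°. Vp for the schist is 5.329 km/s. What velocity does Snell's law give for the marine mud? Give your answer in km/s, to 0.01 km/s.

1.76 km/s

Snell's law: sin 13.6°/V₁ = sin 45.4°/V₂.
V₁ = V₂·sin 13.6°/sin 45.4° = 5.329 × 0.3302 = 1.76 km/s.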